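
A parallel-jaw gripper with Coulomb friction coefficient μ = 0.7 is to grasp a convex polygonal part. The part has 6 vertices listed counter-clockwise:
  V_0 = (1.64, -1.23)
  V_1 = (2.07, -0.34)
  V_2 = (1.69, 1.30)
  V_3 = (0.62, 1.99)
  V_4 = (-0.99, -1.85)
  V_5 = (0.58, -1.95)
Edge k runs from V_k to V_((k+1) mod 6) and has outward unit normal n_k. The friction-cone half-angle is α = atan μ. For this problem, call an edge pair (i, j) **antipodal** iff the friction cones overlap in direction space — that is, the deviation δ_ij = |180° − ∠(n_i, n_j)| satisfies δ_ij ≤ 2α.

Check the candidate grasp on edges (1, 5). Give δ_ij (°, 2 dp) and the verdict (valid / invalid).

δ = 111.14°, invalid

α = atan 0.7 = 34.99°;  2α = 69.98°
edge 1: e_1 = (-0.38, +1.64);  n_1 = (+0.9742, +0.2257)
edge 5: e_5 = (+1.06, +0.72);  n_5 = (+0.5619, -0.8272)
∠(n_1, n_5) = 68.86°
δ = |180° − 68.86°| = 111.14°
111.14° > 2α = 69.98°  →  invalid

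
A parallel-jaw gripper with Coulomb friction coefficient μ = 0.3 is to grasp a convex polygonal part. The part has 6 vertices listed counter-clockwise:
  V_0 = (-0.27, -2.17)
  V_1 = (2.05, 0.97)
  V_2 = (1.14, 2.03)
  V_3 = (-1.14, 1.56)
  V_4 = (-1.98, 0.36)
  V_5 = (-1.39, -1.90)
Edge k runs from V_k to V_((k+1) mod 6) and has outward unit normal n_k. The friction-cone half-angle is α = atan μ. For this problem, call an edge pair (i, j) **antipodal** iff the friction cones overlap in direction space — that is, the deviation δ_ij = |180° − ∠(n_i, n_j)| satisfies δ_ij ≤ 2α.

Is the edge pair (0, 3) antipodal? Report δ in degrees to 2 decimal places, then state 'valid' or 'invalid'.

δ = 1.47°, valid

α = atan 0.3 = 16.70°;  2α = 33.40°
edge 0: e_0 = (+2.32, +3.14);  n_0 = (+0.8043, -0.5942)
edge 3: e_3 = (-0.84, -1.20);  n_3 = (-0.8192, +0.5735)
∠(n_0, n_3) = 178.53°
δ = |180° − 178.53°| = 1.47°
1.47° ≤ 2α = 33.40°  →  valid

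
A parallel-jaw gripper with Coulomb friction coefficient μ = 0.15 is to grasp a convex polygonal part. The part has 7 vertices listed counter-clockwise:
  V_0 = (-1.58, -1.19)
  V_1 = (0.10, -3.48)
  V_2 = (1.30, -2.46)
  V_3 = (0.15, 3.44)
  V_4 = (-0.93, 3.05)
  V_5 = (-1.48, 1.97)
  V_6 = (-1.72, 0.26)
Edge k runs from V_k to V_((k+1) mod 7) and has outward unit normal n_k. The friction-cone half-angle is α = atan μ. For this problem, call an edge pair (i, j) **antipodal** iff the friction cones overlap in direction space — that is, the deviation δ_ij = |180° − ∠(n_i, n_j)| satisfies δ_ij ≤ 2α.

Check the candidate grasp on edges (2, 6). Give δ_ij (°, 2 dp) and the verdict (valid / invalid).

α = atan 0.15 = 8.53°;  2α = 17.06°
edge 2: e_2 = (-1.15, +5.90);  n_2 = (+0.9815, +0.1913)
edge 6: e_6 = (+0.14, -1.45);  n_6 = (-0.9954, -0.0961)
∠(n_2, n_6) = 174.49°
δ = |180° − 174.49°| = 5.51°
5.51° ≤ 2α = 17.06°  →  valid

δ = 5.51°, valid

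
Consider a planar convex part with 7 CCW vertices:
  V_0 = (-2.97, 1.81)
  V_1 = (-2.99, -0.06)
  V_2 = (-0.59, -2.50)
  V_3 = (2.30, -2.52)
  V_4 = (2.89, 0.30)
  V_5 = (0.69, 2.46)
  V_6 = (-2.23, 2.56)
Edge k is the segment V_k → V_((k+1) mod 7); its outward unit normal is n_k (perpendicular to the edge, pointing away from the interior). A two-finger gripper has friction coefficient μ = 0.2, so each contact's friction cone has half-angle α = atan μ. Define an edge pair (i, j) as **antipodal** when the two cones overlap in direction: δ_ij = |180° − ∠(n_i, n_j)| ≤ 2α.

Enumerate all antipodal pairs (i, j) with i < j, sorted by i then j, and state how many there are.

α = atan 0.2 = 11.31°;  2α = 22.62°
n_0 = (-0.9999, +0.0107)
n_1 = (-0.7129, -0.7012)
n_2 = (-0.0069, -1.0000)
n_3 = (+0.9788, -0.2048)
n_4 = (+0.7006, +0.7136)
n_5 = (+0.0342, +0.9994)
n_6 = (-0.7118, +0.7023)
  (0,1): δ = 134.86°  ·
  (0,2): δ = 89.78°  ·
  (0,3): δ = 11.20°  ✓
  (0,4): δ = 46.14°  ·
  (0,5): δ = 88.65°  ·
  (0,6): δ = 136.00°  ·
  (1,2): δ = 134.92°  ·
  (1,3): δ = 56.34°  ·
  (1,4): δ = 1.00°  ✓
  (1,5): δ = 43.51°  ·
  (1,6): δ = 90.86°  ·
  (2,3): δ = 101.42°  ·
  (2,4): δ = 44.08°  ·
  (2,5): δ = 1.56°  ✓
  (2,6): δ = 45.78°  ·
  (3,4): δ = 122.66°  ·
  (3,5): δ = 80.14°  ·
  (3,6): δ = 32.80°  ·
  (4,5): δ = 137.49°  ·
  (4,6): δ = 90.14°  ·
  (5,6): δ = 132.65°  ·
antipodal pairs: 3

count = 3; pairs: (0,3), (1,4), (2,5)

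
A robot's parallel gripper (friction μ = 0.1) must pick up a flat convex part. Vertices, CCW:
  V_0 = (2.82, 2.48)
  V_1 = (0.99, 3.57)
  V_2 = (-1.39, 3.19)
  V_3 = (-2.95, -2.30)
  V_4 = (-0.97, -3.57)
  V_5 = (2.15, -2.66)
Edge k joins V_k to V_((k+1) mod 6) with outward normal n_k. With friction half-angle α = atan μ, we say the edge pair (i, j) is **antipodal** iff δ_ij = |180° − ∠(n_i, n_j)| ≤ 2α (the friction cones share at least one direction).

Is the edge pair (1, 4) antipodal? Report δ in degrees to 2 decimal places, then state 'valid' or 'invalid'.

δ = 7.19°, valid

α = atan 0.1 = 5.71°;  2α = 11.42°
edge 1: e_1 = (-2.38, -0.38);  n_1 = (-0.1577, +0.9875)
edge 4: e_4 = (+3.12, +0.91);  n_4 = (+0.2800, -0.9600)
∠(n_1, n_4) = 172.81°
δ = |180° − 172.81°| = 7.19°
7.19° ≤ 2α = 11.42°  →  valid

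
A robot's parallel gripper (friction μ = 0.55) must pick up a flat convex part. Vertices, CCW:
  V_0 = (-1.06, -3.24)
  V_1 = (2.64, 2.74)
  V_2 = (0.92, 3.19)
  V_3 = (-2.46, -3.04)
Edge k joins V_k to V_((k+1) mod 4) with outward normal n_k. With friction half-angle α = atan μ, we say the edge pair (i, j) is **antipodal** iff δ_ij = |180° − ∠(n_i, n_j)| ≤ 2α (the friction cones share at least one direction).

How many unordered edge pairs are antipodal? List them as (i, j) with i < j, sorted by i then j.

count = 2; pairs: (0,2), (1,3)

α = atan 0.55 = 28.81°;  2α = 57.62°
n_0 = (+0.8504, -0.5262)
n_1 = (+0.2531, +0.9674)
n_2 = (-0.8790, +0.4769)
n_3 = (-0.1414, -0.9899)
  (0,1): δ = 72.92°  ·
  (0,2): δ = 3.26°  ✓
  (0,3): δ = 113.62°  ·
  (1,2): δ = 103.82°  ·
  (1,3): δ = 6.53°  ✓
  (2,3): δ = 69.65°  ·
antipodal pairs: 2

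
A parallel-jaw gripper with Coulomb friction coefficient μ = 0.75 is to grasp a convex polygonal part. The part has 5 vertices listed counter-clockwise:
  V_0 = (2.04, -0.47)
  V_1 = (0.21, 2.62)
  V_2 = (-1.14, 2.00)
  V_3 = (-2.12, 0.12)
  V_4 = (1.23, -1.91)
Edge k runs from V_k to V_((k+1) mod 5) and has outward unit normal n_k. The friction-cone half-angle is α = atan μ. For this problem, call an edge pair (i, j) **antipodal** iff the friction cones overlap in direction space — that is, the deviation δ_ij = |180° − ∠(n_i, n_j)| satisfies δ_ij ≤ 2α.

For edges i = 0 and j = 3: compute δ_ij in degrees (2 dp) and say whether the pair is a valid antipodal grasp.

α = atan 0.75 = 36.87°;  2α = 73.74°
edge 0: e_0 = (-1.83, +3.09);  n_0 = (+0.8604, +0.5096)
edge 3: e_3 = (+3.35, -2.03);  n_3 = (-0.5182, -0.8552)
∠(n_0, n_3) = 151.85°
δ = |180° − 151.85°| = 28.15°
28.15° ≤ 2α = 73.74°  →  valid

δ = 28.15°, valid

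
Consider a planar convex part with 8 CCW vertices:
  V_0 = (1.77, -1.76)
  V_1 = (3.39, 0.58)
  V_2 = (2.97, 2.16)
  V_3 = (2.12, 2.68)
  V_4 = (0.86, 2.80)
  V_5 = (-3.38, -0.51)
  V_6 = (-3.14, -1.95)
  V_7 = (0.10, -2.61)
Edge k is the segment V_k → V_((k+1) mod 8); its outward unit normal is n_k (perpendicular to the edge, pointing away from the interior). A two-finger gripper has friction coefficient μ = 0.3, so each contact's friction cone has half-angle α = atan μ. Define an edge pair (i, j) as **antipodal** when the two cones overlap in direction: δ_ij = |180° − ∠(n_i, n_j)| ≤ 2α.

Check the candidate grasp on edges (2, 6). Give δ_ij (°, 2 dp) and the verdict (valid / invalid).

δ = 19.94°, valid

α = atan 0.3 = 16.70°;  2α = 33.40°
edge 2: e_2 = (-0.85, +0.52);  n_2 = (+0.5219, +0.8530)
edge 6: e_6 = (+3.24, -0.66);  n_6 = (-0.1996, -0.9799)
∠(n_2, n_6) = 160.06°
δ = |180° − 160.06°| = 19.94°
19.94° ≤ 2α = 33.40°  →  valid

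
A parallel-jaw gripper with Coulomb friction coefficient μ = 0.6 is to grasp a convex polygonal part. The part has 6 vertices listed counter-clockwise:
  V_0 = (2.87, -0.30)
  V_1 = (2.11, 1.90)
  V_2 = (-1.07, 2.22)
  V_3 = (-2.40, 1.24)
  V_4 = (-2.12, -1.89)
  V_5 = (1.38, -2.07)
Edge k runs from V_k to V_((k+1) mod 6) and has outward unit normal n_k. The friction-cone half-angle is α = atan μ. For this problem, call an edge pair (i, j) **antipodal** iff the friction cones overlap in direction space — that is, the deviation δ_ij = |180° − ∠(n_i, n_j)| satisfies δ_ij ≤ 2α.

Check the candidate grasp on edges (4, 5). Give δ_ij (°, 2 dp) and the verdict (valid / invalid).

α = atan 0.6 = 30.96°;  2α = 61.93°
edge 4: e_4 = (+3.50, -0.18);  n_4 = (-0.0514, -0.9987)
edge 5: e_5 = (+1.49, +1.77);  n_5 = (+0.7650, -0.6440)
∠(n_4, n_5) = 52.85°
δ = |180° − 52.85°| = 127.15°
127.15° > 2α = 61.93°  →  invalid

δ = 127.15°, invalid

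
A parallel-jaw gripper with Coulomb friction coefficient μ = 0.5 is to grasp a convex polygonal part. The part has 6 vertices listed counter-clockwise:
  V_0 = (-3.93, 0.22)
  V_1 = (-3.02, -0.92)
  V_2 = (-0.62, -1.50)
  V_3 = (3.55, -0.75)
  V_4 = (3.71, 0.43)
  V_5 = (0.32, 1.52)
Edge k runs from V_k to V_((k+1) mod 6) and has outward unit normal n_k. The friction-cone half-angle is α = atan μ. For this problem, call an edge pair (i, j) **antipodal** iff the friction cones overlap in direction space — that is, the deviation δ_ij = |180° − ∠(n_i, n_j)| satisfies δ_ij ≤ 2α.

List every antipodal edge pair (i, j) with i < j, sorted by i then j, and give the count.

α = atan 0.5 = 26.57°;  2α = 53.13°
n_0 = (-0.7815, -0.6239)
n_1 = (-0.2349, -0.9720)
n_2 = (+0.1770, -0.9842)
n_3 = (+0.9909, -0.1344)
n_4 = (+0.3061, +0.9520)
n_5 = (-0.2925, +0.9563)
  (0,1): δ = 142.18°  ·
  (0,2): δ = 118.40°  ·
  (0,3): δ = 46.32°  ✓
  (0,4): δ = 33.58°  ✓
  (0,5): δ = 68.41°  ·
  (1,2): δ = 156.22°  ·
  (1,3): δ = 84.14°  ·
  (1,4): δ = 4.24°  ✓
  (1,5): δ = 30.59°  ✓
  (2,3): δ = 107.92°  ·
  (2,4): δ = 28.02°  ✓
  (2,5): δ = 6.81°  ✓
  (3,4): δ = 100.10°  ·
  (3,5): δ = 65.27°  ·
  (4,5): δ = 145.17°  ·
antipodal pairs: 6

count = 6; pairs: (0,3), (0,4), (1,4), (1,5), (2,4), (2,5)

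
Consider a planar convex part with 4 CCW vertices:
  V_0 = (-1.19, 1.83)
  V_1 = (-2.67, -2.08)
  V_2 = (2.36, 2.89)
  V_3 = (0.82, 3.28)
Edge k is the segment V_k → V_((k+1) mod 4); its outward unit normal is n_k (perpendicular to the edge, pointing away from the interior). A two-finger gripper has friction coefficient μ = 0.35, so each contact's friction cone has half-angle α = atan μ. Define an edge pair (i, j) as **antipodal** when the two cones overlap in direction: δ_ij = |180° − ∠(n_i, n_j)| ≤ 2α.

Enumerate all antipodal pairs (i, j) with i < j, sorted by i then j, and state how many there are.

α = atan 0.35 = 19.29°;  2α = 38.58°
n_0 = (-0.9352, +0.3540)
n_1 = (+0.7029, -0.7113)
n_2 = (+0.2455, +0.9694)
n_3 = (-0.5850, +0.8110)
  (0,1): δ = 24.61°  ✓
  (0,2): δ = 96.52°  ·
  (0,3): δ = 146.54°  ·
  (1,2): δ = 58.87°  ·
  (1,3): δ = 8.85°  ✓
  (2,3): δ = 129.98°  ·
antipodal pairs: 2

count = 2; pairs: (0,1), (1,3)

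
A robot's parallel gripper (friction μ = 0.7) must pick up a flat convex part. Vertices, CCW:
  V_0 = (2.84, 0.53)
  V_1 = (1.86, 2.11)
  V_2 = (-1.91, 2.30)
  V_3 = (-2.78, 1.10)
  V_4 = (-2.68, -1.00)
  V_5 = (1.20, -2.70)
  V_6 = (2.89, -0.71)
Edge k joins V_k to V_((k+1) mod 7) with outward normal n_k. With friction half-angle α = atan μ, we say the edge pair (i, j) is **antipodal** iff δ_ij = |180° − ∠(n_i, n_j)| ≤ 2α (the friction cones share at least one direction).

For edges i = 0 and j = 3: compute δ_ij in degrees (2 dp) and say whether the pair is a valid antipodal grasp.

δ = 29.08°, valid

α = atan 0.7 = 34.99°;  2α = 69.98°
edge 0: e_0 = (-0.98, +1.58);  n_0 = (+0.8498, +0.5271)
edge 3: e_3 = (+0.10, -2.10);  n_3 = (-0.9989, -0.0476)
∠(n_0, n_3) = 150.92°
δ = |180° − 150.92°| = 29.08°
29.08° ≤ 2α = 69.98°  →  valid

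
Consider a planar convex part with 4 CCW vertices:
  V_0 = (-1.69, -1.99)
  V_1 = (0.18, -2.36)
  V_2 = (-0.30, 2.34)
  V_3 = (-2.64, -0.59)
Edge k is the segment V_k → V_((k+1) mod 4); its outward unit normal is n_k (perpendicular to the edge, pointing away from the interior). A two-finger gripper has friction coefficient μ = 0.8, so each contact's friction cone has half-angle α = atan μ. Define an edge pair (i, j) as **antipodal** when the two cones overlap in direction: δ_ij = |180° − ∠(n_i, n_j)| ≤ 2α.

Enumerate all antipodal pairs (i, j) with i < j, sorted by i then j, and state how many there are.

α = atan 0.8 = 38.66°;  2α = 77.32°
n_0 = (-0.1941, -0.9810)
n_1 = (+0.9948, +0.1016)
n_2 = (-0.7814, +0.6240)
n_3 = (-0.8275, -0.5615)
  (0,1): δ = 72.98°  ✓
  (0,2): δ = 62.58°  ✓
  (0,3): δ = 135.35°  ·
  (1,2): δ = 44.44°  ✓
  (1,3): δ = 28.33°  ✓
  (2,3): δ = 107.23°  ·
antipodal pairs: 4

count = 4; pairs: (0,1), (0,2), (1,2), (1,3)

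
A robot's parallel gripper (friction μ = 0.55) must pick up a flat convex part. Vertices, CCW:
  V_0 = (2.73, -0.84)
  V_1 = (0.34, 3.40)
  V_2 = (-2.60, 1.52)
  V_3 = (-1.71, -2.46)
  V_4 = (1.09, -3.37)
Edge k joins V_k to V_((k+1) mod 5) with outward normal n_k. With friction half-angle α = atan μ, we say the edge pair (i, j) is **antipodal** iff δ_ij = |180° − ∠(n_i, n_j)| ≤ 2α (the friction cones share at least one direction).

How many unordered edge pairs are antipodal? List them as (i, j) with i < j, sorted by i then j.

α = atan 0.55 = 28.81°;  2α = 57.62°
n_0 = (+0.8711, +0.4910)
n_1 = (-0.5387, +0.8425)
n_2 = (-0.9759, -0.2182)
n_3 = (-0.3091, -0.9510)
n_4 = (+0.8391, -0.5439)
  (0,1): δ = 86.81°  ·
  (0,2): δ = 16.80°  ✓
  (0,3): δ = 42.59°  ✓
  (0,4): δ = 117.64°  ·
  (1,2): δ = 109.99°  ·
  (1,3): δ = 50.60°  ✓
  (1,4): δ = 24.45°  ✓
  (2,3): δ = 120.61°  ·
  (2,4): δ = 45.56°  ✓
  (3,4): δ = 104.95°  ·
antipodal pairs: 5

count = 5; pairs: (0,2), (0,3), (1,3), (1,4), (2,4)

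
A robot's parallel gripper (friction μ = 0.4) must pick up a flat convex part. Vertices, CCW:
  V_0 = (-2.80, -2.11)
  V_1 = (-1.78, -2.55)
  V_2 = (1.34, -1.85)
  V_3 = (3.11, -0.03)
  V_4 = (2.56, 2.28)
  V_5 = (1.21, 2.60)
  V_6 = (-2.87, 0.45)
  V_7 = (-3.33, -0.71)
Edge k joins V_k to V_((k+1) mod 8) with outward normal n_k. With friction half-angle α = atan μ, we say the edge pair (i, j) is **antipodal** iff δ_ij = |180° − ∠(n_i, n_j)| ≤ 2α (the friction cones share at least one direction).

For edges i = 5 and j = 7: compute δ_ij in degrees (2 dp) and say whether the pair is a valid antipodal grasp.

α = atan 0.4 = 21.80°;  2α = 43.60°
edge 5: e_5 = (-4.08, -2.15);  n_5 = (-0.4662, +0.8847)
edge 7: e_7 = (+0.53, -1.40);  n_7 = (-0.9352, -0.3541)
∠(n_5, n_7) = 82.95°
δ = |180° − 82.95°| = 97.05°
97.05° > 2α = 43.60°  →  invalid

δ = 97.05°, invalid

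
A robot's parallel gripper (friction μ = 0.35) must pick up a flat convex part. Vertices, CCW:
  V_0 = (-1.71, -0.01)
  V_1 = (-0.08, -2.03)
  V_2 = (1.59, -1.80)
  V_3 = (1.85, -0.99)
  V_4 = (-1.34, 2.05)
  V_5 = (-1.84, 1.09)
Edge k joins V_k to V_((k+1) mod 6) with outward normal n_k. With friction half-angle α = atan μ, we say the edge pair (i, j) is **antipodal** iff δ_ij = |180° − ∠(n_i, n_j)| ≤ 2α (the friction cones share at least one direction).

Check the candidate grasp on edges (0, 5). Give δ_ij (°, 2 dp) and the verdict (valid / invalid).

α = atan 0.35 = 19.29°;  2α = 38.58°
edge 0: e_0 = (+1.63, -2.02);  n_0 = (-0.7782, -0.6280)
edge 5: e_5 = (+0.13, -1.10);  n_5 = (-0.9931, -0.1174)
∠(n_0, n_5) = 32.16°
δ = |180° − 32.16°| = 147.84°
147.84° > 2α = 38.58°  →  invalid

δ = 147.84°, invalid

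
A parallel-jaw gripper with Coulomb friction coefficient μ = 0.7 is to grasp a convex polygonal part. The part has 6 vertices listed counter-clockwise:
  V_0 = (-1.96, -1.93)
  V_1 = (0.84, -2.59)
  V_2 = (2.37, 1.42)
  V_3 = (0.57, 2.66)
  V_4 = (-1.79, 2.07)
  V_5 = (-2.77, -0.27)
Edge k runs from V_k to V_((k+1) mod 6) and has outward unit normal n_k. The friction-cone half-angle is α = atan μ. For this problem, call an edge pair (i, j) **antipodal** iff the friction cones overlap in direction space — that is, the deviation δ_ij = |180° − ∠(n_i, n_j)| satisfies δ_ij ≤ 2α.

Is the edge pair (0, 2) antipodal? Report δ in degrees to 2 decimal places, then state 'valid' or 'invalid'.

δ = 21.30°, valid

α = atan 0.7 = 34.99°;  2α = 69.98°
edge 0: e_0 = (+2.80, -0.66);  n_0 = (-0.2294, -0.9733)
edge 2: e_2 = (-1.80, +1.24);  n_2 = (+0.5673, +0.8235)
∠(n_0, n_2) = 158.70°
δ = |180° − 158.70°| = 21.30°
21.30° ≤ 2α = 69.98°  →  valid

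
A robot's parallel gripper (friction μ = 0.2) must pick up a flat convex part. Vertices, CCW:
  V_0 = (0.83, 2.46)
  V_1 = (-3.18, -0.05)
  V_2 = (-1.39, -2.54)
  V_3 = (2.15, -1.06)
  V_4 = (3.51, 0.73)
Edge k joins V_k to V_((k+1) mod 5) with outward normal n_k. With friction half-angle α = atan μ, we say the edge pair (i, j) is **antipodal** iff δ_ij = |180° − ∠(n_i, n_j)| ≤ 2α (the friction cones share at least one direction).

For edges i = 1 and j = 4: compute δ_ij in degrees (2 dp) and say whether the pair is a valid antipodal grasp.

δ = 21.45°, valid

α = atan 0.2 = 11.31°;  2α = 22.62°
edge 1: e_1 = (+1.79, -2.49);  n_1 = (-0.8120, -0.5837)
edge 4: e_4 = (-2.68, +1.73);  n_4 = (+0.5423, +0.8402)
∠(n_1, n_4) = 158.55°
δ = |180° − 158.55°| = 21.45°
21.45° ≤ 2α = 22.62°  →  valid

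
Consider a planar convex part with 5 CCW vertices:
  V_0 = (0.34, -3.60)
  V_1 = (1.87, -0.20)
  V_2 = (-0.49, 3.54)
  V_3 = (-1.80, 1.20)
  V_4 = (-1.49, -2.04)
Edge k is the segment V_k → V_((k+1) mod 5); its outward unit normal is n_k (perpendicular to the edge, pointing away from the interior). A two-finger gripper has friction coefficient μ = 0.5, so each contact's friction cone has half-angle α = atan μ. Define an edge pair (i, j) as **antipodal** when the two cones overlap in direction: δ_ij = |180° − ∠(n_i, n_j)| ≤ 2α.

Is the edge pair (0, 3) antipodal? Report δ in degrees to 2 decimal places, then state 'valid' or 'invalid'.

δ = 29.69°, valid

α = atan 0.5 = 26.57°;  2α = 53.13°
edge 0: e_0 = (+1.53, +3.40);  n_0 = (+0.9119, -0.4104)
edge 3: e_3 = (+0.31, -3.24);  n_3 = (-0.9955, -0.0952)
∠(n_0, n_3) = 150.31°
δ = |180° − 150.31°| = 29.69°
29.69° ≤ 2α = 53.13°  →  valid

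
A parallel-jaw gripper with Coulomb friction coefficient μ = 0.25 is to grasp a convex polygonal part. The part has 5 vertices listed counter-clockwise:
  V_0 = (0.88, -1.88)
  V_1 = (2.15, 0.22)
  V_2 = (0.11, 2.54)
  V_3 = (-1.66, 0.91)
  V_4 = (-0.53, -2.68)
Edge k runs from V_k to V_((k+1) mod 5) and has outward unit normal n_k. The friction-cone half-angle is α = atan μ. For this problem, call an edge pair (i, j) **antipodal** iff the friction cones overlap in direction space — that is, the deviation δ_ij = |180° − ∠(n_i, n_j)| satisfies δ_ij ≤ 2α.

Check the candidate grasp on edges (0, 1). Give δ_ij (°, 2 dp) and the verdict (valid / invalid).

δ = 107.51°, invalid

α = atan 0.25 = 14.04°;  2α = 28.07°
edge 0: e_0 = (+1.27, +2.10);  n_0 = (+0.8557, -0.5175)
edge 1: e_1 = (-2.04, +2.32);  n_1 = (+0.7510, +0.6603)
∠(n_0, n_1) = 72.49°
δ = |180° − 72.49°| = 107.51°
107.51° > 2α = 28.07°  →  invalid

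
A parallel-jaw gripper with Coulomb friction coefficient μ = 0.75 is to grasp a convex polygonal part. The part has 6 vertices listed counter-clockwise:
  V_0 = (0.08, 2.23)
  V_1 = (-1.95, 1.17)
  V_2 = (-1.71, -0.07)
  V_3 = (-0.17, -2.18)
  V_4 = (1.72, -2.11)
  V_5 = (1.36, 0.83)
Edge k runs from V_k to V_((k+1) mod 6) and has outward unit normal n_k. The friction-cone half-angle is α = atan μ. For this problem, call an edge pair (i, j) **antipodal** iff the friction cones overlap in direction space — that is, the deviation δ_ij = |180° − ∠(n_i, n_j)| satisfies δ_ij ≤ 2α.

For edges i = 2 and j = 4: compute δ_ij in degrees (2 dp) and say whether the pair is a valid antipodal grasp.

δ = 29.14°, valid

α = atan 0.75 = 36.87°;  2α = 73.74°
edge 2: e_2 = (+1.54, -2.11);  n_2 = (-0.8077, -0.5895)
edge 4: e_4 = (-0.36, +2.94);  n_4 = (+0.9926, +0.1215)
∠(n_2, n_4) = 150.86°
δ = |180° − 150.86°| = 29.14°
29.14° ≤ 2α = 73.74°  →  valid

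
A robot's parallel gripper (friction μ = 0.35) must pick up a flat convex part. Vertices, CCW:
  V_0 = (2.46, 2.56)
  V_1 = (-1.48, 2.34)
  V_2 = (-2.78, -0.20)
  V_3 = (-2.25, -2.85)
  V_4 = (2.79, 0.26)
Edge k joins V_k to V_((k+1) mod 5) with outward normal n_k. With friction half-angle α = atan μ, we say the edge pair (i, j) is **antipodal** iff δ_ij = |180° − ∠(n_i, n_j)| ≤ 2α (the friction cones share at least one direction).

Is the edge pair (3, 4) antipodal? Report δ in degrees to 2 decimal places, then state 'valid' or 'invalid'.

δ = 113.51°, invalid

α = atan 0.35 = 19.29°;  2α = 38.58°
edge 3: e_3 = (+5.04, +3.11);  n_3 = (+0.5251, -0.8510)
edge 4: e_4 = (-0.33, +2.30);  n_4 = (+0.9899, +0.1420)
∠(n_3, n_4) = 66.49°
δ = |180° − 66.49°| = 113.51°
113.51° > 2α = 38.58°  →  invalid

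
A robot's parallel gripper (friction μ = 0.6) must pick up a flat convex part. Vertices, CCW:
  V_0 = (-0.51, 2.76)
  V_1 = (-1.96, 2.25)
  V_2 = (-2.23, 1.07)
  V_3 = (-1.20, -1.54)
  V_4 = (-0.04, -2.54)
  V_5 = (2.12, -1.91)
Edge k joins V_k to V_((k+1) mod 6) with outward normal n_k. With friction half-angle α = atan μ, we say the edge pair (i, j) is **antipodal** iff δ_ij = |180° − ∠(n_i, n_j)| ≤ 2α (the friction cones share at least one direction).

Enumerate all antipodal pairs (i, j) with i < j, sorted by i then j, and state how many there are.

α = atan 0.6 = 30.96°;  2α = 61.93°
n_0 = (-0.3318, +0.9434)
n_1 = (-0.9748, +0.2230)
n_2 = (-0.9302, -0.3671)
n_3 = (-0.6529, -0.7574)
n_4 = (+0.2800, -0.9600)
n_5 = (+0.8713, +0.4907)
  (0,1): δ = 122.27°  ·
  (0,2): δ = 87.84°  ·
  (0,3): δ = 60.14°  ✓
  (0,4): δ = 3.12°  ✓
  (0,5): δ = 100.01°  ·
  (1,2): δ = 145.58°  ·
  (1,3): δ = 117.88°  ·
  (1,4): δ = 60.85°  ✓
  (1,5): δ = 42.28°  ✓
  (2,3): δ = 152.30°  ·
  (2,4): δ = 95.28°  ·
  (2,5): δ = 7.85°  ✓
  (3,4): δ = 122.98°  ·
  (3,5): δ = 19.85°  ✓
  (4,5): δ = 76.87°  ·
antipodal pairs: 6

count = 6; pairs: (0,3), (0,4), (1,4), (1,5), (2,5), (3,5)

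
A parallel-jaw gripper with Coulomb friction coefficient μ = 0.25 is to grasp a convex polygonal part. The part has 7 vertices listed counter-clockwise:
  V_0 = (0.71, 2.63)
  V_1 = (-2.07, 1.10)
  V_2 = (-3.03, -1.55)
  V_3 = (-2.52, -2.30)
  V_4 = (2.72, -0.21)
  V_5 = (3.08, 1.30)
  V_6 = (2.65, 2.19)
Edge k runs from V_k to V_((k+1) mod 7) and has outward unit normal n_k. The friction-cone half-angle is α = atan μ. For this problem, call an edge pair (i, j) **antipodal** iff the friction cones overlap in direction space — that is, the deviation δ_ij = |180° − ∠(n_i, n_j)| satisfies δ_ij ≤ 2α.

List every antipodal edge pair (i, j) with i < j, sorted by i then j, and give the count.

α = atan 0.25 = 14.04°;  2α = 28.07°
n_0 = (-0.4822, +0.8761)
n_1 = (-0.9402, +0.3406)
n_2 = (-0.8269, -0.5623)
n_3 = (+0.3705, -0.9288)
n_4 = (+0.9727, -0.2319)
n_5 = (+0.9004, +0.4350)
n_6 = (+0.2212, +0.9752)
  (0,1): δ = 138.74°  ·
  (0,2): δ = 84.61°  ·
  (0,3): δ = 7.08°  ✓
  (0,4): δ = 47.76°  ·
  (0,5): δ = 86.96°  ·
  (0,6): δ = 138.39°  ·
  (1,2): δ = 125.87°  ·
  (1,3): δ = 48.34°  ·
  (1,4): δ = 6.50°  ✓
  (1,5): δ = 45.70°  ·
  (1,6): δ = 97.13°  ·
  (2,3): δ = 102.47°  ·
  (2,4): δ = 47.63°  ·
  (2,5): δ = 8.43°  ✓
  (2,6): δ = 43.01°  ·
  (3,4): δ = 125.15°  ·
  (3,5): δ = 85.96°  ·
  (3,6): δ = 34.52°  ·
  (4,5): δ = 140.80°  ·
  (4,6): δ = 89.37°  ·
  (5,6): δ = 128.57°  ·
antipodal pairs: 3

count = 3; pairs: (0,3), (1,4), (2,5)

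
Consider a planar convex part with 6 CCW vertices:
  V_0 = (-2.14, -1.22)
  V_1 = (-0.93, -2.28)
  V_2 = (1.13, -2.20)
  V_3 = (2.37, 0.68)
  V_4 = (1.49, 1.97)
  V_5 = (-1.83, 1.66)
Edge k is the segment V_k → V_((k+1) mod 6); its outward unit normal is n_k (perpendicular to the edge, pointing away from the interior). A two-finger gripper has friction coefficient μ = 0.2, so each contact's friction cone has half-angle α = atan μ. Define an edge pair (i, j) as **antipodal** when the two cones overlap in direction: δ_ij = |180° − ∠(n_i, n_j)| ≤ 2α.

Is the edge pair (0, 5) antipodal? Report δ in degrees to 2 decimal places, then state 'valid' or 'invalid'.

α = atan 0.2 = 11.31°;  2α = 22.62°
edge 0: e_0 = (+1.21, -1.06);  n_0 = (-0.6589, -0.7522)
edge 5: e_5 = (-0.31, -2.88);  n_5 = (-0.9943, +0.1070)
∠(n_0, n_5) = 54.92°
δ = |180° − 54.92°| = 125.08°
125.08° > 2α = 22.62°  →  invalid

δ = 125.08°, invalid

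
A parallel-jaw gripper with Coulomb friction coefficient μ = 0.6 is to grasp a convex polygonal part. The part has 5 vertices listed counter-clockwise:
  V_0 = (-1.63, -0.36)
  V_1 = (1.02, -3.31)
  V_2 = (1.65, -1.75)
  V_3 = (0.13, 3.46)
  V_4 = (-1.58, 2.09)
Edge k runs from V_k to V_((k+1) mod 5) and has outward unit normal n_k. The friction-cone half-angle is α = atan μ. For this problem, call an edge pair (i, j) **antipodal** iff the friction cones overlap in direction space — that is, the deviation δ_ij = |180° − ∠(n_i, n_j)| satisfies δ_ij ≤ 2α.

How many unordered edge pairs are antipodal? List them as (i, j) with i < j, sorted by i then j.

count = 4; pairs: (0,2), (1,3), (1,4), (2,4)

α = atan 0.6 = 30.96°;  2α = 61.93°
n_0 = (-0.7439, -0.6683)
n_1 = (+0.9272, -0.3745)
n_2 = (+0.9600, +0.2801)
n_3 = (-0.6253, +0.7804)
n_4 = (-0.9998, +0.0204)
  (0,1): δ = 63.92°  ·
  (0,2): δ = 25.67°  ✓
  (0,3): δ = 86.77°  ·
  (0,4): δ = 136.90°  ·
  (1,2): δ = 141.74°  ·
  (1,3): δ = 29.31°  ✓
  (1,4): δ = 20.82°  ✓
  (2,3): δ = 67.56°  ·
  (2,4): δ = 17.43°  ✓
  (3,4): δ = 129.87°  ·
antipodal pairs: 4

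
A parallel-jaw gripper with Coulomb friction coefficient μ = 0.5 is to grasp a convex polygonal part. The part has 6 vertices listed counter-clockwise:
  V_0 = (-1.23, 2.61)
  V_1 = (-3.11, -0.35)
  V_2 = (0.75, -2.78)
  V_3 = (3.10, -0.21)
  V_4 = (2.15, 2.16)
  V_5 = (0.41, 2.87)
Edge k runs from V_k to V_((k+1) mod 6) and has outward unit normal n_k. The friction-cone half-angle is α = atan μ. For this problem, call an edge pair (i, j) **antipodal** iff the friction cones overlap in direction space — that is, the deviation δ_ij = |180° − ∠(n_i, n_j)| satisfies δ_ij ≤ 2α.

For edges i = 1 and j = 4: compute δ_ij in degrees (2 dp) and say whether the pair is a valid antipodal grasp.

δ = 9.99°, valid

α = atan 0.5 = 26.57°;  2α = 53.13°
edge 1: e_1 = (+3.86, -2.43);  n_1 = (-0.5328, -0.8463)
edge 4: e_4 = (-1.74, +0.71);  n_4 = (+0.3778, +0.9259)
∠(n_1, n_4) = 170.01°
δ = |180° − 170.01°| = 9.99°
9.99° ≤ 2α = 53.13°  →  valid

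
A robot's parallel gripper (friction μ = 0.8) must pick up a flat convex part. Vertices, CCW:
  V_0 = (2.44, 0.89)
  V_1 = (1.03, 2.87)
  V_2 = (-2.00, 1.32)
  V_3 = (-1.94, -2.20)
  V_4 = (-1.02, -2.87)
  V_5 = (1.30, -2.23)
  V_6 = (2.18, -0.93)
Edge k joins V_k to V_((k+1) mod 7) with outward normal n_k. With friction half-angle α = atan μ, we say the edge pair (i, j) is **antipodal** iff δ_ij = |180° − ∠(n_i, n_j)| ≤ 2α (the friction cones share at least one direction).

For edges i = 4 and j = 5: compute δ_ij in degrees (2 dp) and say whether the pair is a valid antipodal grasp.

δ = 139.52°, invalid

α = atan 0.8 = 38.66°;  2α = 77.32°
edge 4: e_4 = (+2.32, +0.64);  n_4 = (+0.2659, -0.9640)
edge 5: e_5 = (+0.88, +1.30);  n_5 = (+0.8281, -0.5606)
∠(n_4, n_5) = 40.48°
δ = |180° − 40.48°| = 139.52°
139.52° > 2α = 77.32°  →  invalid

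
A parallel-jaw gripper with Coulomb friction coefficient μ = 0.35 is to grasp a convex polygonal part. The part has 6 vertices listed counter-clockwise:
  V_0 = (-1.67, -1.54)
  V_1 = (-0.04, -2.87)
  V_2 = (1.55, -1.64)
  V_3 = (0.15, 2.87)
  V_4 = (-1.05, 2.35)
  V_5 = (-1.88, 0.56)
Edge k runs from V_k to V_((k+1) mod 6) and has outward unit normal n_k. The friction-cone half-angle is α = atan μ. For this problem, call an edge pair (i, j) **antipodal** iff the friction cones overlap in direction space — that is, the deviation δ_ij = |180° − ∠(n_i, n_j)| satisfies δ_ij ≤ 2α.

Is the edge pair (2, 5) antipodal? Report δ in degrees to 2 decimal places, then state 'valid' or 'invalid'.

α = atan 0.35 = 19.29°;  2α = 38.58°
edge 2: e_2 = (-1.40, +4.51);  n_2 = (+0.9550, +0.2965)
edge 5: e_5 = (+0.21, -2.10);  n_5 = (-0.9950, -0.0995)
∠(n_2, n_5) = 168.47°
δ = |180° − 168.47°| = 11.53°
11.53° ≤ 2α = 38.58°  →  valid

δ = 11.53°, valid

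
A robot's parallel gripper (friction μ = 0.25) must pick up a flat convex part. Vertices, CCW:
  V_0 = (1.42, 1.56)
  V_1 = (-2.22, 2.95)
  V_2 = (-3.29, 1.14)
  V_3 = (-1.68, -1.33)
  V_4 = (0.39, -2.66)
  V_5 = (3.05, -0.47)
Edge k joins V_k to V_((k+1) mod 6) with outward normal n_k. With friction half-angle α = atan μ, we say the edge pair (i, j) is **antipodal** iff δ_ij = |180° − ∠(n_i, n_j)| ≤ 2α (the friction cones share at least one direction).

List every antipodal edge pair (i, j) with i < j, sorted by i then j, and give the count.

count = 4; pairs: (0,3), (1,4), (2,5), (3,5)

α = atan 0.25 = 14.04°;  2α = 28.07°
n_0 = (+0.3567, +0.9342)
n_1 = (-0.8608, +0.5089)
n_2 = (-0.8377, -0.5461)
n_3 = (-0.5406, -0.8413)
n_4 = (+0.6356, -0.7720)
n_5 = (+0.7797, +0.6261)
  (0,1): δ = 99.69°  ·
  (0,2): δ = 36.00°  ·
  (0,3): δ = 11.82°  ✓
  (0,4): δ = 60.37°  ·
  (0,5): δ = 149.66°  ·
  (1,2): δ = 116.31°  ·
  (1,3): δ = 92.13°  ·
  (1,4): δ = 19.95°  ✓
  (1,5): δ = 69.35°  ·
  (2,3): δ = 155.82°  ·
  (2,4): δ = 83.63°  ·
  (2,5): δ = 5.67°  ✓
  (3,4): δ = 107.81°  ·
  (3,5): δ = 18.52°  ✓
  (4,5): δ = 90.70°  ·
antipodal pairs: 4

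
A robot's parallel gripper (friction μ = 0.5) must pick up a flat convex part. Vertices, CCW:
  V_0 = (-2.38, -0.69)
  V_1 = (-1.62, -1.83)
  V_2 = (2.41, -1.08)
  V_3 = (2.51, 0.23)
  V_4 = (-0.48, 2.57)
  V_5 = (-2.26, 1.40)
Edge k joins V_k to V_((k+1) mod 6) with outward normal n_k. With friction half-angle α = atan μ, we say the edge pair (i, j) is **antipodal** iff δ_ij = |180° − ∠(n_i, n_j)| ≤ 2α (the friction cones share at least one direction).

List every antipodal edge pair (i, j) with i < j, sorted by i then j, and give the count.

α = atan 0.5 = 26.57°;  2α = 53.13°
n_0 = (-0.8321, -0.5547)
n_1 = (+0.1830, -0.9831)
n_2 = (+0.9971, -0.0761)
n_3 = (+0.6163, +0.7875)
n_4 = (-0.5493, +0.8356)
n_5 = (-0.9984, +0.0573)
  (0,1): δ = 113.15°  ·
  (0,2): δ = 38.06°  ✓
  (0,3): δ = 18.26°  ✓
  (0,4): δ = 89.63°  ·
  (0,5): δ = 143.02°  ·
  (1,2): δ = 104.91°  ·
  (1,3): δ = 48.59°  ✓
  (1,4): δ = 22.77°  ✓
  (1,5): δ = 76.17°  ·
  (2,3): δ = 123.68°  ·
  (2,4): δ = 52.32°  ✓
  (2,5): δ = 1.08°  ✓
  (3,4): δ = 108.64°  ·
  (3,5): δ = 55.24°  ·
  (4,5): δ = 126.60°  ·
antipodal pairs: 6

count = 6; pairs: (0,2), (0,3), (1,3), (1,4), (2,4), (2,5)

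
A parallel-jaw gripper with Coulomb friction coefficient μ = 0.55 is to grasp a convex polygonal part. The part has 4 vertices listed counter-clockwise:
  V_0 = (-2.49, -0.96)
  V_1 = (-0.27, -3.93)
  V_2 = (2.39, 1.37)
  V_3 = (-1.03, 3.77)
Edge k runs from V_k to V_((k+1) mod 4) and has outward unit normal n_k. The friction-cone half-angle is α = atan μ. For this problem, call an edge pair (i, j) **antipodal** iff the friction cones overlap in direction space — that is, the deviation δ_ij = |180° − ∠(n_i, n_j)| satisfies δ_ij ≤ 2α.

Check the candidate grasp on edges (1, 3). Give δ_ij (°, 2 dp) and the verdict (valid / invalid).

δ = 9.50°, valid

α = atan 0.55 = 28.81°;  2α = 57.62°
edge 1: e_1 = (+2.66, +5.30);  n_1 = (+0.8938, -0.4486)
edge 3: e_3 = (-1.46, -4.73);  n_3 = (-0.9555, +0.2949)
∠(n_1, n_3) = 170.50°
δ = |180° − 170.50°| = 9.50°
9.50° ≤ 2α = 57.62°  →  valid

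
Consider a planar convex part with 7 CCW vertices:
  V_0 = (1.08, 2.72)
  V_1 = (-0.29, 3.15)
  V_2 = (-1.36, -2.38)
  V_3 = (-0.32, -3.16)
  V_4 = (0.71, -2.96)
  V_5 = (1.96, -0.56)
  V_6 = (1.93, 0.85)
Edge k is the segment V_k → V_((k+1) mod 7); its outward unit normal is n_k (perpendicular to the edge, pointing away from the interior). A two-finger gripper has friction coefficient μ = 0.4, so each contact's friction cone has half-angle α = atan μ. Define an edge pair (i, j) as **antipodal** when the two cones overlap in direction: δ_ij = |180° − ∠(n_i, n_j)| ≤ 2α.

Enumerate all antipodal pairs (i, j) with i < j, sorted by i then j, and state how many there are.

α = atan 0.4 = 21.80°;  2α = 43.60°
n_0 = (+0.2995, +0.9541)
n_1 = (-0.9818, +0.1900)
n_2 = (-0.6000, -0.8000)
n_3 = (+0.1906, -0.9817)
n_4 = (+0.8869, -0.4619)
n_5 = (+0.9998, +0.0213)
n_6 = (+0.9104, +0.4138)
  (0,1): δ = 83.53°  ·
  (0,2): δ = 19.44°  ✓
  (0,3): δ = 28.41°  ✓
  (0,4): δ = 79.91°  ·
  (0,5): δ = 108.64°  ·
  (0,6): δ = 131.87°  ·
  (1,2): δ = 115.92°  ·
  (1,3): δ = 68.06°  ·
  (1,4): δ = 16.56°  ✓
  (1,5): δ = 12.17°  ✓
  (1,6): δ = 35.39°  ✓
  (2,3): δ = 132.14°  ·
  (2,4): δ = 80.64°  ·
  (2,5): δ = 51.91°  ·
  (2,6): δ = 28.69°  ✓
  (3,4): δ = 128.50°  ·
  (3,5): δ = 99.77°  ·
  (3,6): δ = 76.54°  ·
  (4,5): δ = 151.27°  ·
  (4,6): δ = 128.04°  ·
  (5,6): δ = 156.77°  ·
antipodal pairs: 6

count = 6; pairs: (0,2), (0,3), (1,4), (1,5), (1,6), (2,6)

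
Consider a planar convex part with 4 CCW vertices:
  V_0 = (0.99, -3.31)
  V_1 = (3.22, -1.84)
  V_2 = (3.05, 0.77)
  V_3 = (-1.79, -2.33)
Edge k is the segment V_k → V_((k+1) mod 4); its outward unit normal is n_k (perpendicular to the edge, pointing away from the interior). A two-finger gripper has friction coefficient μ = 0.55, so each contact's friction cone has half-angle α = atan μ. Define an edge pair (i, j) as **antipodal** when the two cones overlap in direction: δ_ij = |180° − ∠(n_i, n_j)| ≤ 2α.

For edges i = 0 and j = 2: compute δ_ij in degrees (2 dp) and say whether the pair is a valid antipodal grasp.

α = atan 0.55 = 28.81°;  2α = 57.62°
edge 0: e_0 = (+2.23, +1.47);  n_0 = (+0.5504, -0.8349)
edge 2: e_2 = (-4.84, -3.10);  n_2 = (-0.5393, +0.8421)
∠(n_0, n_2) = 179.25°
δ = |180° − 179.25°| = 0.75°
0.75° ≤ 2α = 57.62°  →  valid

δ = 0.75°, valid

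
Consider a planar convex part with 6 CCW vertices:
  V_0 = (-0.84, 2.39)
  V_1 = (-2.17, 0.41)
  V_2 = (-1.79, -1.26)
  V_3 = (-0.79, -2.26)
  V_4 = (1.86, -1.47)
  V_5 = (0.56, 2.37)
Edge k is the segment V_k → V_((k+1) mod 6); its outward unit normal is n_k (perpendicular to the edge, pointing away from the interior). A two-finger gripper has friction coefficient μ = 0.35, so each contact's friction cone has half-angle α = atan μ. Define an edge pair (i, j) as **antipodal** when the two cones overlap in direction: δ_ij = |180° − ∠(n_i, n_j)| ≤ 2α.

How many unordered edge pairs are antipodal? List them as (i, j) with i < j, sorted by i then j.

α = atan 0.35 = 19.29°;  2α = 38.58°
n_0 = (-0.8301, +0.5576)
n_1 = (-0.9751, -0.2219)
n_2 = (-0.7071, -0.7071)
n_3 = (+0.2857, -0.9583)
n_4 = (+0.9472, +0.3207)
n_5 = (+0.0143, +0.9999)
  (0,1): δ = 133.29°  ·
  (0,2): δ = 101.11°  ·
  (0,3): δ = 39.51°  ·
  (0,4): δ = 52.59°  ·
  (0,5): δ = 123.07°  ·
  (1,2): δ = 147.82°  ·
  (1,3): δ = 86.22°  ·
  (1,4): δ = 5.88°  ✓
  (1,5): δ = 76.36°  ·
  (2,3): δ = 118.40°  ·
  (2,4): δ = 26.30°  ✓
  (2,5): δ = 44.18°  ·
  (3,4): δ = 87.90°  ·
  (3,5): δ = 17.42°  ✓
  (4,5): δ = 109.52°  ·
antipodal pairs: 3

count = 3; pairs: (1,4), (2,4), (3,5)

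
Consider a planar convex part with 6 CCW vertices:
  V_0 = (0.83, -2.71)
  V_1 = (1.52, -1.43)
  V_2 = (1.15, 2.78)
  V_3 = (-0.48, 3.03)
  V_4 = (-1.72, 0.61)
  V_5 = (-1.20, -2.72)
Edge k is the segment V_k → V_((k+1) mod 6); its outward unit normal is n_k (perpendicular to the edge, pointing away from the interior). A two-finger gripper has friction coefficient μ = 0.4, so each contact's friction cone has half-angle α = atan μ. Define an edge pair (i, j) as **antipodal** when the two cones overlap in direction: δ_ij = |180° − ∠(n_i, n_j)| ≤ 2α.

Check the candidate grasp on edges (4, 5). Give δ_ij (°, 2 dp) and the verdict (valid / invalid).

δ = 98.59°, invalid

α = atan 0.4 = 21.80°;  2α = 43.60°
edge 4: e_4 = (+0.52, -3.33);  n_4 = (-0.9880, -0.1543)
edge 5: e_5 = (+2.03, +0.01);  n_5 = (+0.0049, -1.0000)
∠(n_4, n_5) = 81.41°
δ = |180° − 81.41°| = 98.59°
98.59° > 2α = 43.60°  →  invalid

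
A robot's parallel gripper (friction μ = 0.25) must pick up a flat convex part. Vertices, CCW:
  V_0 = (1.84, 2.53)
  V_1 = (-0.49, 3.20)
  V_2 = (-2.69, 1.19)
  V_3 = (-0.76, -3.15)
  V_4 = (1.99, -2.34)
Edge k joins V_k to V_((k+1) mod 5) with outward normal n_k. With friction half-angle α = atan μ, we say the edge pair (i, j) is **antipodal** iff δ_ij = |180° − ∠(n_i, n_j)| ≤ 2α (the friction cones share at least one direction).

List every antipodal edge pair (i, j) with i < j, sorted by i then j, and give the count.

α = atan 0.25 = 14.04°;  2α = 28.07°
n_0 = (+0.2764, +0.9611)
n_1 = (-0.6745, +0.7383)
n_2 = (-0.9137, -0.4063)
n_3 = (+0.2825, -0.9593)
n_4 = (+0.9995, +0.0308)
  (0,1): δ = 121.54°  ·
  (0,2): δ = 49.98°  ·
  (0,3): δ = 32.45°  ·
  (0,4): δ = 107.81°  ·
  (1,2): δ = 108.44°  ·
  (1,3): δ = 26.00°  ✓
  (1,4): δ = 49.35°  ·
  (2,3): δ = 97.56°  ·
  (2,4): δ = 22.21°  ✓
  (3,4): δ = 104.65°  ·
antipodal pairs: 2

count = 2; pairs: (1,3), (2,4)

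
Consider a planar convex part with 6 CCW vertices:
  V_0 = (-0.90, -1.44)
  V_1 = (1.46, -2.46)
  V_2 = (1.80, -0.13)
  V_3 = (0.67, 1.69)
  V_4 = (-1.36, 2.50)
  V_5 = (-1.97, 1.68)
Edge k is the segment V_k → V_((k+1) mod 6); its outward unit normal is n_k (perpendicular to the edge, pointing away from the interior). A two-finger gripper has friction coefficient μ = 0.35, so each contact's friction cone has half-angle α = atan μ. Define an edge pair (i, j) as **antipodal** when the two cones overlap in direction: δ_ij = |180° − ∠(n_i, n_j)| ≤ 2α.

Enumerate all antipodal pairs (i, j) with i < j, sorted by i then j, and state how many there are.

count = 5; pairs: (0,2), (0,3), (1,4), (1,5), (2,5)

α = atan 0.35 = 19.29°;  2α = 38.58°
n_0 = (-0.3967, -0.9179)
n_1 = (+0.9895, -0.1444)
n_2 = (+0.8496, +0.5275)
n_3 = (+0.3706, +0.9288)
n_4 = (-0.8023, +0.5969)
n_5 = (-0.9459, -0.3244)
  (0,1): δ = 74.93°  ·
  (0,2): δ = 34.79°  ✓
  (0,3): δ = 1.62°  ✓
  (0,4): δ = 76.73°  ·
  (0,5): δ = 132.30°  ·
  (1,2): δ = 139.86°  ·
  (1,3): δ = 103.45°  ·
  (1,4): δ = 28.34°  ✓
  (1,5): δ = 27.23°  ✓
  (2,3): δ = 143.59°  ·
  (2,4): δ = 68.48°  ·
  (2,5): δ = 12.91°  ✓
  (3,4): δ = 104.89°  ·
  (3,5): δ = 49.32°  ·
  (4,5): δ = 124.43°  ·
antipodal pairs: 5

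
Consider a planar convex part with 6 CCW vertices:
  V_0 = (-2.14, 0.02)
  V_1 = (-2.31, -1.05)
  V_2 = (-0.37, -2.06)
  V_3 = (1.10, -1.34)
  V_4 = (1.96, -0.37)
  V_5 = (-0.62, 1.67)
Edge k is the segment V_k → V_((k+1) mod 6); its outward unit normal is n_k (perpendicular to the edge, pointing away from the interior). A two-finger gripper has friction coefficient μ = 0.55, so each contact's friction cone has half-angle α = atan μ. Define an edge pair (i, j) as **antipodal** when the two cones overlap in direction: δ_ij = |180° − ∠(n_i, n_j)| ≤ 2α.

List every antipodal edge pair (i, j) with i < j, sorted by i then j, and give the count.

α = atan 0.55 = 28.81°;  2α = 57.62°
n_0 = (-0.9876, +0.1569)
n_1 = (-0.4618, -0.8870)
n_2 = (+0.4399, -0.8981)
n_3 = (+0.7483, -0.6634)
n_4 = (+0.6202, +0.7844)
n_5 = (-0.7355, +0.6775)
  (0,1): δ = 108.47°  ·
  (0,2): δ = 54.88°  ✓
  (0,3): δ = 32.53°  ✓
  (0,4): δ = 60.69°  ·
  (0,5): δ = 146.38°  ·
  (1,2): δ = 126.40°  ·
  (1,3): δ = 104.06°  ·
  (1,4): δ = 10.83°  ✓
  (1,5): δ = 74.85°  ·
  (2,3): δ = 157.66°  ·
  (2,4): δ = 64.43°  ·
  (2,5): δ = 21.25°  ✓
  (3,4): δ = 86.77°  ·
  (3,5): δ = 1.09°  ✓
  (4,5): δ = 94.32°  ·
antipodal pairs: 5

count = 5; pairs: (0,2), (0,3), (1,4), (2,5), (3,5)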